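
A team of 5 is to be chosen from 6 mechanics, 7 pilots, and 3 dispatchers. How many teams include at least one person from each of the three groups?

With no constraint there are C(16,5) = 4368 possible selections.
Subtract selections that omit an entire group: no mechanics → C(10,5) = 252; no pilots → C(9,5) = 126; no dispatchers → C(13,5) = 1287.
Add back selections omitting two groups (i.e. drawn from a single group): C(6,5) + C(7,5) + C(3,5) = 27.
By inclusion–exclusion: 4368 − 1665 + 27 = 2730.

2730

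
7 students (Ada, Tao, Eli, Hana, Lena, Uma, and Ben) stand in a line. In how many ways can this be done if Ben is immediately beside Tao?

Glue Ben and Tao into one block (2 internal orders), leaving 6 units to arrange in a row.
That gives 2 × 6! = 2 × 720 = 1440.

1440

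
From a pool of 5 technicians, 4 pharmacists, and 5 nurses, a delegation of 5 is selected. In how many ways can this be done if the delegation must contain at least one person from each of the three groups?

1500

With no constraint there are C(14,5) = 2002 possible selections.
Subtract selections that omit an entire group: no technicians → C(9,5) = 126; no pharmacists → C(10,5) = 252; no nurses → C(9,5) = 126.
Add back selections omitting two groups (i.e. drawn from a single group): C(5,5) + C(4,5) + C(5,5) = 2.
By inclusion–exclusion: 2002 − 504 + 2 = 1500.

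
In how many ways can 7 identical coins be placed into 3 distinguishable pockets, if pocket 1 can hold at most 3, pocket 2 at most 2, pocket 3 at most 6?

11

By stars and bars, unrestricted non-negative solutions to x_1+…+x_3 = 7 number C(7+2,2) = 36.
Subtract solutions that violate a single cap (substitute x_i' = x_i − (cap_i+1)): x_1 ≥ 4 gives C(5,2) = 10; x_2 ≥ 3 gives C(6,2) = 15; x_3 ≥ 7 gives C(2,2) = 1. Together 26.
Add back pairs where two caps are both exceeded: 1 + 0 + 0 = 1.
By inclusion–exclusion the count is 36 − 26 + 1 = 11.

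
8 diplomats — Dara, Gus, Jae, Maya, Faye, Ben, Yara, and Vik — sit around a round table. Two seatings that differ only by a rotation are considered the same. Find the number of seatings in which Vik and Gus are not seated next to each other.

3600

All circular seatings of 8 people number (7)! = 5040.
Seatings with Vik beside Gus: treat them as a block with 2 internal orders, giving 2 × (6)! = 1440.
Subtracting, 5040 − 1440 = 3600.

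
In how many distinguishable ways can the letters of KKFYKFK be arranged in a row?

The 7 letters of KKFYKFK have repeats: F appearing twice and K appearing 4 times.
The number of distinct arrangements is 7!/(4!·2!) = 5040/48 = 105.

105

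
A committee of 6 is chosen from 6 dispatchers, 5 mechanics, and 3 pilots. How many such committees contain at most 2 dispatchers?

1414

Split by how many dispatchers are chosen (0 through 2).
Sum: C(6,0)·C(8,6) + C(6,1)·C(8,5) + C(6,2)·C(8,4) = 28 + 336 + 1050 = 1414.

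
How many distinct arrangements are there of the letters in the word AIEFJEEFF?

10080

The 9 letters of AIEFJEEFF have repeats: E appearing 3 times and F appearing 3 times.
The number of distinct arrangements is 9!/(3!·3!) = 362880/36 = 10080.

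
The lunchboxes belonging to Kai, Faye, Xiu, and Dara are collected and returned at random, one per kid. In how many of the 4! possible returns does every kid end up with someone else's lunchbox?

Let Aᵢ be the assignments in which kid i gets their own lunchbox. We want the size of the complement of A₁∪…∪A_4.
By inclusion–exclusion this is Σ_{j=0}^{4} (−1)^j C(4,j)·(4−j)!.
Computing: 24 − 24 + 12 − 4 + 1 = 9.

9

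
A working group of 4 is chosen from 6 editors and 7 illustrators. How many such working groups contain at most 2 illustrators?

470

Split by how many illustrators are chosen (0 through 2).
Sum: C(7,0)·C(6,4) + C(7,1)·C(6,3) + C(7,2)·C(6,2) = 15 + 140 + 315 = 470.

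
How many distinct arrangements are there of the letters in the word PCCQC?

20

The 5 letters of PCCQC have repeats: C appearing 3 times.
The number of distinct arrangements is 5!/(3!) = 120/6 = 20.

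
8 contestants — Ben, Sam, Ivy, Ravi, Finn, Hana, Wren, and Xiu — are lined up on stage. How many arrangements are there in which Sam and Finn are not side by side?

There are 8! = 40320 arrangements in all. If Sam and Finn are adjacent, merging them into one block gives 2·(7)! = 10080 arrangements.
Complementary counting: 40320 − 10080 = 30240.

30240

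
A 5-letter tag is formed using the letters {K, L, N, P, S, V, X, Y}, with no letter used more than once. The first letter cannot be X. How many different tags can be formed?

The first letter has 8−1 = 7 choices (anything except X).
The remaining 4 letters are filled from the other 7 symbols without repetition: 7 × 6 × 5 × 4 = 840.
Total: 7 × 840 = 5880.

5880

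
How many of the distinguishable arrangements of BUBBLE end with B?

Fix B in the last position and arrange the remaining 5 letters.
Those 5 letters have B appearing twice, giving (5)!/(2!) = 60.

60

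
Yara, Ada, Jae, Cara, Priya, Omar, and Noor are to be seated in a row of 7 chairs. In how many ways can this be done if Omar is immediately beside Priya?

1440

Treat {Omar, Priya} as a single unit. There are 6 units to order, and the pair itself can be ordered 2 ways.
So the count is 2·(6)! = 1440.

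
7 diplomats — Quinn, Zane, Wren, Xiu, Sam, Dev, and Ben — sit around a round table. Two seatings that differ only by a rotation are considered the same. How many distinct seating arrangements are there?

720

Fix one person's seat to break rotational symmetry; the remaining 6 people can be arranged in (6)! = 720 ways.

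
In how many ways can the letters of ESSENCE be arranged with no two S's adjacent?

Total arrangements of ESSENCE: 7!/(3!·2!) = 420.
Arrangements with the S's together: treat SS as one letter, giving (6)!/(3!) = 120.
Subtracting, 420 − 120 = 300 arrangements keep the S's apart.

300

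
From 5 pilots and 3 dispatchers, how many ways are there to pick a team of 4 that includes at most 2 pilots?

35

Split by how many pilots are chosen (0 through 2).
Sum: C(5,0)·C(3,4) + C(5,1)·C(3,3) + C(5,2)·C(3,2) = 0 + 5 + 30 = 35.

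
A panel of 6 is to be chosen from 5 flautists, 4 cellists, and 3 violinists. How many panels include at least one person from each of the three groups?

805

Unrestricted: C(12,6) = 924 ways to pick any 6 of the 12.
Subtract selections that omit an entire group: no flautists → C(7,6) = 7; no cellists → C(8,6) = 28; no violinists → C(9,6) = 84.
Add back selections omitting two groups (i.e. drawn from a single group): C(5,6) + C(4,6) + C(3,6) = 0.
By inclusion–exclusion: 924 − 119 + 0 = 805.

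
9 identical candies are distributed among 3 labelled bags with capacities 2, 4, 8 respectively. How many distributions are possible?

14

By stars and bars, unrestricted non-negative solutions to x_1+…+x_3 = 9 number C(9+2,2) = 55.
Subtract solutions that violate a single cap (substitute x_i' = x_i − (cap_i+1)): x_1 ≥ 3 gives C(8,2) = 28; x_2 ≥ 5 gives C(6,2) = 15; x_3 ≥ 9 gives C(2,2) = 1. Together 44.
Add back pairs where two caps are both exceeded: 3 + 0 + 0 = 3.
By inclusion–exclusion the count is 55 − 44 + 3 = 14.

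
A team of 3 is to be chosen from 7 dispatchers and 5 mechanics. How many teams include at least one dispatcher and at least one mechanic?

Unrestricted: C(12,3) = 220 ways to pick any 3 of the 12.
Subtract selections that omit an entire group: no dispatchers → C(5,3) = 10; no mechanics → C(7,3) = 35.
Both groups omitted at once is impossible, so 220 − 45 = 175.

175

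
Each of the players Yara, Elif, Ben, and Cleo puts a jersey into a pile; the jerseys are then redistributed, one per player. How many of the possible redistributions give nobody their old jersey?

Count assignments avoiding every fixed point. For any j of the 4 players fixed to their old jersey, the other 4−j can be arranged in (4−j)! ways.
By inclusion–exclusion this is Σ_{j=0}^{4} (−1)^j C(4,j)·(4−j)!.
Computing: 24 − 24 + 12 − 4 + 1 = 9.

9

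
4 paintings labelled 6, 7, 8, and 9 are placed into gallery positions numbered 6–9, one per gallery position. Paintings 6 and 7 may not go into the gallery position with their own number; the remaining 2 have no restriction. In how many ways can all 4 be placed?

Let Aᵢ (for i ∈ {6, 7}) be the placements that put painting i in its forbidden gallery position. Any j of these fix j positions, leaving (4−j)! ways to fill the rest, and there are C(2,j) ways to pick which j.
By inclusion–exclusion, the number of valid placements is Σ_{j=0}^{2} (−1)^j C(2,j)·(4−j)!.
Computing: 24 − 12 + 2 = 14.

14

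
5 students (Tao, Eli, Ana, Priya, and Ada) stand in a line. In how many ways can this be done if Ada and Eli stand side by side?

Treat {Ada, Eli} as a single unit. There are 4 units to order, and the pair itself can be ordered 2 ways.
So the count is 2·(4)! = 48.

48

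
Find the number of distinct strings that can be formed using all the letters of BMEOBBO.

The 7 letters of BMEOBBO have repeats: B appearing 3 times and O appearing twice.
Dividing 7! = 5040 by 3!·2! = 12 for the repeated letters gives 420.

420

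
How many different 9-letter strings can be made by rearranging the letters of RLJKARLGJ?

45360

RLJKARLGJ has 9 letters with J appearing twice, L appearing twice, and R appearing twice.
Dividing 9! = 362880 by 2!·2!·2! = 8 for the repeated letters gives 45360.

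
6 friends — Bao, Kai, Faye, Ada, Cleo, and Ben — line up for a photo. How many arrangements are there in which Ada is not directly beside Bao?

480

Of the 6! = 720 arrangements, those with Ada and Bao adjacent number 2 × 5! = 240 (treat the pair as a block with 2 internal orders).
So 720 − 240 = 480 arrangements keep them apart.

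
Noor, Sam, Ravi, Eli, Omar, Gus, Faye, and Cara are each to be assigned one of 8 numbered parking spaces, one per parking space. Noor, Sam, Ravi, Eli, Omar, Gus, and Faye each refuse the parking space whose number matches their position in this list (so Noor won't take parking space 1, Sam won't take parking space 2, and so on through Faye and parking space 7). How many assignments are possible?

16687

Let Aᵢ (for 1 ≤ i ≤ 7) be the placements that put person i in their forbidden parking space. Any j of these fix j positions, leaving (8−j)! ways to fill the rest, and there are C(7,j) ways to pick which j.
By inclusion–exclusion, the number of valid placements is Σ_{j=0}^{7} (−1)^j C(7,j)·(8−j)!.
Computing: 40320 − 35280 + 15120 − 4200 + 840 − 126 + 14 − 1 = 16687.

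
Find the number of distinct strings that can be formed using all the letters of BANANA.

60

The 6 letters of BANANA have repeats: A appearing 3 times and N appearing twice.
Dividing 6! = 720 by 3!·2! = 12 for the repeated letters gives 60.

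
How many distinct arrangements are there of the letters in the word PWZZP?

Letter multiplicities in PWZZP: P×2, W×1, Z×2.
The number of distinct arrangements is 5!/(2!·2!) = 120/4 = 30.

30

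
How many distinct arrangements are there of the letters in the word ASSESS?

30

The 6 letters of ASSESS have repeats: S appearing 4 times.
Dividing 6! = 720 by 4! = 24 for the repeated letters gives 30.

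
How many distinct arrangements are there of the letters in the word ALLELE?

60

Letter multiplicities in ALLELE: A×1, E×2, L×3.
Dividing 6! = 720 by 3!·2! = 12 for the repeated letters gives 60.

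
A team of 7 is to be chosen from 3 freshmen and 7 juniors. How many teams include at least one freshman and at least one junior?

119

With no constraint there are C(10,7) = 120 possible selections.
Subtract selections that omit an entire group: no freshmen → C(7,7) = 1; no juniors → C(3,7) = 0.
Both groups omitted at once is impossible, so 120 − 1 = 119.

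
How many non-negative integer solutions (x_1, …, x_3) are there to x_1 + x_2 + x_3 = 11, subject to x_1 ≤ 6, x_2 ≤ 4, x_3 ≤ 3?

6

By stars and bars, unrestricted non-negative solutions to x_1+…+x_3 = 11 number C(11+2,2) = 78.
Subtract solutions that violate a single cap (substitute x_i' = x_i − (cap_i+1)): x_1 ≥ 7 gives C(6,2) = 15; x_2 ≥ 5 gives C(8,2) = 28; x_3 ≥ 4 gives C(9,2) = 36. Together 79.
Add back pairs where two caps are both exceeded: 0 + 1 + 6 = 7.
By inclusion–exclusion the count is 78 − 79 + 7 = 6.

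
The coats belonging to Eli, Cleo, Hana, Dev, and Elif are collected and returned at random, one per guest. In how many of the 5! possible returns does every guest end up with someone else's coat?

44

This is the derangement count D_5: permutations of 5 items with no fixed point.
By inclusion–exclusion this is Σ_{j=0}^{5} (−1)^j C(5,j)·(5−j)!.
Computing: 120 − 120 + 60 − 20 + 5 − 1 = 44.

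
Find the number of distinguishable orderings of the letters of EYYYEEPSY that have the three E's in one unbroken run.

210

Treat the 3 copies of E as a single block. The multiset to arrange is then {EEE, P, S, Y, Y, Y, Y}, 7 items in all.
That gives (7)!/(4!) = 210 arrangements.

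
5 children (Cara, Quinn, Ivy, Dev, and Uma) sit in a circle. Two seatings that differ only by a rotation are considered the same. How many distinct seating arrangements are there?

24

Around a circle, 5 distinct people have 5!/5 = (4)! = 24 rotationally distinct seatings.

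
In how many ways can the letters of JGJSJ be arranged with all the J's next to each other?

6

Treat the 3 copies of J as a single block. The multiset to arrange is then {JJJ, G, S}, 3 items in all.
All 3 items are distinct, so there are (3)! = 6 arrangements.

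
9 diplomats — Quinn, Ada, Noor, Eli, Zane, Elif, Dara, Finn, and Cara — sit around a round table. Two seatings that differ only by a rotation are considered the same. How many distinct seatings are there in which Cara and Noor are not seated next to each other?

Without the restriction there are (8)! = 40320 seatings.
Seatings with Cara beside Noor: treat them as a block with 2 internal orders, giving 2 × (7)! = 10080.
Subtracting, 40320 − 10080 = 30240.

30240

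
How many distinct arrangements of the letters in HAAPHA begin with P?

10

With the first slot taken by P, it remains to arrange the other 5 letters (HAAHA).
Those 5 letters have A appearing 3 times and H appearing twice, giving (5)!/(3!·2!) = 10.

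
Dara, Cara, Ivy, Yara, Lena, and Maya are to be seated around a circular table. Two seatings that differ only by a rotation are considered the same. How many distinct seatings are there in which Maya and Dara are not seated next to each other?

Without the restriction there are (5)! = 120 seatings.
Seatings with Maya beside Dara: treat them as a block with 2 internal orders, giving 2 × (4)! = 48.
Subtracting, 120 − 48 = 72.

72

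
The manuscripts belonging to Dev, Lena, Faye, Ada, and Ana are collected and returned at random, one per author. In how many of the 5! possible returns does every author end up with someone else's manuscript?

44

Count assignments avoiding every fixed point. For any j of the 5 authors fixed to their own manuscript, the other 5−j can be arranged in (5−j)! ways.
By inclusion–exclusion this is Σ_{j=0}^{5} (−1)^j C(5,j)·(5−j)!.
Computing: 120 − 120 + 60 − 20 + 5 − 1 = 44.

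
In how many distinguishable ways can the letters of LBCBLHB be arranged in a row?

Letter multiplicities in LBCBLHB: B×3, C×1, H×1, L×2.
So there are 7! / (3!·2!) = 420 distinguishable arrangements.

420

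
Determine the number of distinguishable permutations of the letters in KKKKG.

5

KKKKG has 5 letters with K appearing 4 times.
The number of distinct arrangements is 5!/(4!) = 120/24 = 5.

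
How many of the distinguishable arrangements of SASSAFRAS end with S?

1120

With the last slot taken by S, it remains to arrange the other 8 letters (ASSAFRAS).
Those 8 letters have A appearing 3 times and S appearing 3 times, giving (8)!/(3!·3!) = 1120.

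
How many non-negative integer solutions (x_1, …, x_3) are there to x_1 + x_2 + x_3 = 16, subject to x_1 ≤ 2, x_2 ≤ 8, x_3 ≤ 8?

6

Ignoring the caps, the number of non-negative solutions to x_1+…+x_3 = 16 is C(18,2) = 153.
Subtract solutions that violate a single cap (substitute x_i' = x_i − (cap_i+1)): x_1 ≥ 3 gives C(15,2) = 105; x_2 ≥ 9 gives C(9,2) = 36; x_3 ≥ 9 gives C(9,2) = 36. Together 177.
Add back pairs where two caps are both exceeded: 15 + 15 + 0 = 30.
By inclusion–exclusion the count is 153 − 177 + 30 = 6.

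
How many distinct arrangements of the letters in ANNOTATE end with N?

With the last slot taken by N, it remains to arrange the other 7 letters (ANOTATE).
Those 7 letters have A appearing twice and T appearing twice, giving (7)!/(2!·2!) = 1260.

1260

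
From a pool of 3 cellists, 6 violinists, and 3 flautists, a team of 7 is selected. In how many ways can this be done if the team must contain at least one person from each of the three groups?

720

Total 7-person selections from all 12: C(12,7) = 792.
Selections missing a whole group: no cellists → C(9,7) = 36; no violinists → C(6,7) = 0; no flautists → C(9,7) = 36.
Add back selections omitting two groups (i.e. drawn from a single group): C(3,7) + C(6,7) + C(3,7) = 0.
By inclusion–exclusion: 792 − 72 + 0 = 720.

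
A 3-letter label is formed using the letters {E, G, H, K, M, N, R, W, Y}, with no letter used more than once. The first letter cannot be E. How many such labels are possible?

The first letter has 9−1 = 8 choices (anything except E).
The remaining 2 letters are filled from the other 8 symbols without repetition: 8 × 7 = 56.
Total: 8 × 56 = 448.

448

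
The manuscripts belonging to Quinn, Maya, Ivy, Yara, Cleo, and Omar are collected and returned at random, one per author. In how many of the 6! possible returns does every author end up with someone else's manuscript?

Count assignments avoiding every fixed point. For any j of the 6 authors fixed to their own manuscript, the other 6−j can be arranged in (6−j)! ways.
By inclusion–exclusion this is Σ_{j=0}^{6} (−1)^j C(6,j)·(6−j)!.
Computing: 720 − 720 + 360 − 120 + 30 − 6 + 1 = 265.

265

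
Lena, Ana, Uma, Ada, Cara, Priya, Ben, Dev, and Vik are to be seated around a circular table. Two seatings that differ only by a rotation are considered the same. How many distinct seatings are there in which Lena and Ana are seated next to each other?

Glue Lena and Ana into a block (2 internal orders). Seating 8 units around a circle gives (7)! arrangements.
So 2 × (7)! = 2 × 5040 = 10080.

10080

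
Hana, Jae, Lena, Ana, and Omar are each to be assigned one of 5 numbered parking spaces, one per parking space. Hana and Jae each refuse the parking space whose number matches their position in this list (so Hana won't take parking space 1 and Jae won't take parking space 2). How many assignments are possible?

78

Let Aᵢ (for i ∈ {1, 2}) be the placements that put person i in their forbidden parking space. Any j of these fix j positions, leaving (5−j)! ways to fill the rest, and there are C(2,j) ways to pick which j.
By inclusion–exclusion, the number of valid placements is Σ_{j=0}^{2} (−1)^j C(2,j)·(5−j)!.
Computing: 120 − 48 + 6 = 78.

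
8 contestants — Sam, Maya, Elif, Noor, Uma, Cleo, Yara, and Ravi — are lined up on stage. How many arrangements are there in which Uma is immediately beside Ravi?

10080

Glue Uma and Ravi into one block (2 internal orders), leaving 7 units to arrange in a row.
That gives 2 × 7! = 2 × 5040 = 10080.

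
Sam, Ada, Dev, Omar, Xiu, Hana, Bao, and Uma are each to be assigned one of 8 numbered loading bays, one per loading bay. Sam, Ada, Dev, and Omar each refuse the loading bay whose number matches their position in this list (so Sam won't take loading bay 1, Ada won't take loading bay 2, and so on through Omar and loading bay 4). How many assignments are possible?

Let Aᵢ (for 1 ≤ i ≤ 4) be the placements that put person i in their forbidden loading bay. Any j of these fix j positions, leaving (8−j)! ways to fill the rest, and there are C(4,j) ways to pick which j.
By inclusion–exclusion, the number of valid placements is Σ_{j=0}^{4} (−1)^j C(4,j)·(8−j)!.
Computing: 40320 − 20160 + 4320 − 480 + 24 = 24024.

24024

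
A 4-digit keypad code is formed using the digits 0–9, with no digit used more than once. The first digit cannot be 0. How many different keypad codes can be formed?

The first digit has 10−1 = 9 choices (anything except 0).
The remaining 3 digits are filled from the other 9 symbols without repetition: 9 × 8 × 7 = 504.
Total: 9 × 504 = 4536.

4536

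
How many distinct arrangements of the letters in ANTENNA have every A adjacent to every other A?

Treat the 2 copies of A as a single block. The multiset to arrange is then {AA, E, N, N, N, T}, 6 items in all.
That gives (6)!/(3!) = 120 arrangements.

120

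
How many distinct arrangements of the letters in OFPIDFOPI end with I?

Fix I in the last position and arrange the remaining 8 letters.
Those 8 letters have F appearing twice, O appearing twice, and P appearing twice, giving (8)!/(2!·2!·2!) = 5040.

5040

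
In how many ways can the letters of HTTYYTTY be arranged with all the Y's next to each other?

30

Treat the 3 copies of Y as a single block. The multiset to arrange is then {YYY, H, T, T, T, T}, 6 items in all.
That gives (6)!/(4!) = 30 arrangements.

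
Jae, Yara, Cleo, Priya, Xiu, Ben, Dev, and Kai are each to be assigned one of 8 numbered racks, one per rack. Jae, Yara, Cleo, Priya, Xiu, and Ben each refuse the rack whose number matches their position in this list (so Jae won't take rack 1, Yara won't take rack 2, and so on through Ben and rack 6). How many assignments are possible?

18806

Let Aᵢ (for 1 ≤ i ≤ 6) be the placements that put person i in their forbidden rack. Any j of these fix j positions, leaving (8−j)! ways to fill the rest, and there are C(6,j) ways to pick which j.
By inclusion–exclusion, the number of valid placements is Σ_{j=0}^{6} (−1)^j C(6,j)·(8−j)!.
Computing: 40320 − 30240 + 10800 − 2400 + 360 − 36 + 2 = 18806.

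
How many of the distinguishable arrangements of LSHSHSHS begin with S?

Fix S in the first position and arrange the remaining 7 letters.
Those 7 letters have H appearing 3 times and S appearing 3 times, giving (7)!/(3!·3!) = 140.

140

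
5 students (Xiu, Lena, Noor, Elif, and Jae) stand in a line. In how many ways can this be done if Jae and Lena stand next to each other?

Glue Jae and Lena into one block (2 internal orders), leaving 4 units to arrange in a row.
That gives 2 × 4! = 2 × 24 = 48.

48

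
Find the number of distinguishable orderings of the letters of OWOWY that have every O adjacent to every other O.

Treat the 2 copies of O as a single block. The multiset to arrange is then {OO, W, W, Y}, 4 items in all.
That gives (4)!/(2!) = 12 arrangements.

12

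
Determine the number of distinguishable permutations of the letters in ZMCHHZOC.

ZMCHHZOC has 8 letters with C appearing twice, H appearing twice, and Z appearing twice.
So there are 8! / (2!·2!·2!) = 5040 distinguishable arrangements.

5040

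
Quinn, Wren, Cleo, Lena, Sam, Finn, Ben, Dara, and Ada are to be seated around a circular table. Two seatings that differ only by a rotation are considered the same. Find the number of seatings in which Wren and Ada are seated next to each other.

Glue Wren and Ada into a block (2 internal orders). Seating 8 units around a circle gives (7)! arrangements.
So 2 × (7)! = 2 × 5040 = 10080.

10080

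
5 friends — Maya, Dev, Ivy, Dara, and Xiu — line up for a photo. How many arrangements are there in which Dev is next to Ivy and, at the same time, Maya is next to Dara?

24

Treat {Dev,Ivy} as one block (2 orders) and {Maya,Dara} as another (2 orders).
That leaves 3 units to arrange: 2 × 2 × 3! = 4 × 6 = 24.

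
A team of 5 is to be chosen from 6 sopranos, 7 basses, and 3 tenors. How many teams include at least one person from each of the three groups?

2730

Total 5-person selections from all 16: C(16,5) = 4368.
Subtract selections that omit an entire group: no sopranos → C(10,5) = 252; no basses → C(9,5) = 126; no tenors → C(13,5) = 1287.
Add back selections omitting two groups (i.e. drawn from a single group): C(6,5) + C(7,5) + C(3,5) = 27.
By inclusion–exclusion: 4368 − 1665 + 27 = 2730.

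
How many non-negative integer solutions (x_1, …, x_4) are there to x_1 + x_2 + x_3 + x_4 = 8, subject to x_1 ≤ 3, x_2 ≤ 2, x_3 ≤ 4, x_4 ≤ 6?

55

By stars and bars, unrestricted non-negative solutions to x_1+…+x_4 = 8 number C(8+3,3) = 165.
Subtract solutions that violate a single cap (substitute x_i' = x_i − (cap_i+1)): x_1 ≥ 4 gives C(7,3) = 35; x_2 ≥ 3 gives C(8,3) = 56; x_3 ≥ 5 gives C(6,3) = 20; x_4 ≥ 7 gives C(4,3) = 4. Together 115.
Add back pairs where two caps are both exceeded: 4 + 0 + 0 + 1 + 0 + 0 = 5.
By inclusion–exclusion the count is 165 − 115 + 5 = 55.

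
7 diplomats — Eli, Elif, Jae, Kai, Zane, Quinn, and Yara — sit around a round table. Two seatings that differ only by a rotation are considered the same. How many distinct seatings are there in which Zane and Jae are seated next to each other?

240

Glue Zane and Jae into a block (2 internal orders). Seating 6 units around a circle gives (5)! arrangements.
So 2 × (5)! = 2 × 120 = 240.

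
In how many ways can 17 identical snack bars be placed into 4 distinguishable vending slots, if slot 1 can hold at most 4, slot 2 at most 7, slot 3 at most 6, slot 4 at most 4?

35

Without the upper bounds there are C(20,3) = 1140 ways to split 17 among 4 vending slots.
Subtract solutions that violate a single cap (substitute x_i' = x_i − (cap_i+1)): x_1 ≥ 5 gives C(15,3) = 455; x_2 ≥ 8 gives C(12,3) = 220; x_3 ≥ 7 gives C(13,3) = 286; x_4 ≥ 5 gives C(15,3) = 455. Together 1416.
Add back pairs where two caps are both exceeded: 35 + 56 + 120 + 10 + 35 + 56 = 312.
Subtract triples: 0 + 0 + 1 + 0 = 1.
By inclusion–exclusion the count is 1140 − 1416 + 312 − 1 = 35.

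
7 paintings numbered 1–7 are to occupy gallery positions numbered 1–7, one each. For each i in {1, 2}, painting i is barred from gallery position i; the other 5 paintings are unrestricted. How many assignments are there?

3720

Let Aᵢ (for i ∈ {1, 2}) be the placements that put painting i in its forbidden gallery position. Any j of these fix j positions, leaving (7−j)! ways to fill the rest, and there are C(2,j) ways to pick which j.
By inclusion–exclusion, the number of valid placements is Σ_{j=0}^{2} (−1)^j C(2,j)·(7−j)!.
Computing: 5040 − 1440 + 120 = 3720.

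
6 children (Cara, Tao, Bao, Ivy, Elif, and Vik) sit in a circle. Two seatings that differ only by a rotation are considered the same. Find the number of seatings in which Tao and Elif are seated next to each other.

48

Glue Tao and Elif into a block (2 internal orders). Seating 5 units around a circle gives (4)! arrangements.
So 2 × (4)! = 2 × 24 = 48.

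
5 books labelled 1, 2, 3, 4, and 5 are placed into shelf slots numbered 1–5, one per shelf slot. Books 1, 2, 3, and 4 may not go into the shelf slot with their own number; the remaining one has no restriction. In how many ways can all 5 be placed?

53

Let Aᵢ (for 1 ≤ i ≤ 4) be the placements that put book i in its forbidden shelf slot. Any j of these fix j positions, leaving (5−j)! ways to fill the rest, and there are C(4,j) ways to pick which j.
By inclusion–exclusion, the number of valid placements is Σ_{j=0}^{4} (−1)^j C(4,j)·(5−j)!.
Computing: 120 − 96 + 36 − 8 + 1 = 53.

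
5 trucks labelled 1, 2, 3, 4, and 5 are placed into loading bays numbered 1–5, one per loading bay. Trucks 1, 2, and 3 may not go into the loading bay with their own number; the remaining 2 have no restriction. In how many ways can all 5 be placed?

Let Aᵢ (for i ∈ {1, 2, 3}) be the placements that put truck i in its forbidden loading bay. Any j of these fix j positions, leaving (5−j)! ways to fill the rest, and there are C(3,j) ways to pick which j.
By inclusion–exclusion, the number of valid placements is Σ_{j=0}^{3} (−1)^j C(3,j)·(5−j)!.
Computing: 120 − 72 + 18 − 2 = 64.

64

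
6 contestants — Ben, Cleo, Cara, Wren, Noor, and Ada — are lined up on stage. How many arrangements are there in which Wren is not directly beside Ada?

There are 6! = 720 arrangements in all. If Wren and Ada are adjacent, merging them into one block gives 2·(5)! = 240 arrangements.
So 720 − 240 = 480 arrangements keep them apart.

480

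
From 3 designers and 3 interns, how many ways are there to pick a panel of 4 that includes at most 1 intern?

Split by how many interns are chosen (0 through 1).
Sum: C(3,0)·C(3,4) + C(3,1)·C(3,3) = 0 + 3 = 3.

3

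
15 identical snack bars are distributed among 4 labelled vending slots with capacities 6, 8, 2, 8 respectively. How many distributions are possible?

124

Without the upper bounds there are C(18,3) = 816 ways to split 15 among 4 vending slots.
Subtract solutions that violate a single cap (substitute x_i' = x_i − (cap_i+1)): x_1 ≥ 7 gives C(11,3) = 165; x_2 ≥ 9 gives C(9,3) = 84; x_3 ≥ 3 gives C(15,3) = 455; x_4 ≥ 9 gives C(9,3) = 84. Together 788.
Add back pairs where two caps are both exceeded: 0 + 56 + 0 + 20 + 0 + 20 = 96.
By inclusion–exclusion the count is 816 − 788 + 96 = 124.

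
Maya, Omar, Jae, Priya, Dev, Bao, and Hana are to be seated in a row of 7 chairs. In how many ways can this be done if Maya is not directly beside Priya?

3600

There are 7! = 5040 arrangements in all. If Maya and Priya are adjacent, merging them into one block gives 2·(6)! = 1440 arrangements.
So 5040 − 1440 = 3600 arrangements keep them apart.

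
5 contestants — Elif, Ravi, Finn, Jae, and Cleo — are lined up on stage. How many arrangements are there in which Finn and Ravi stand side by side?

Glue Finn and Ravi into one block (2 internal orders), leaving 4 units to arrange in a row.
So the count is 2·(4)! = 48.

48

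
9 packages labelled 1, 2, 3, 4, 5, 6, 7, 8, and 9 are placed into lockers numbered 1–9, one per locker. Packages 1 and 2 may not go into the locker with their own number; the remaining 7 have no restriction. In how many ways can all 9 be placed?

287280

Let Aᵢ (for i ∈ {1, 2}) be the placements that put package i in its forbidden locker. Any j of these fix j positions, leaving (9−j)! ways to fill the rest, and there are C(2,j) ways to pick which j.
By inclusion–exclusion, the number of valid placements is Σ_{j=0}^{2} (−1)^j C(2,j)·(9−j)!.
Computing: 362880 − 80640 + 5040 = 287280.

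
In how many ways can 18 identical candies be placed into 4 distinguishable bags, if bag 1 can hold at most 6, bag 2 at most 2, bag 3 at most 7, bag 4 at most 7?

31

Without the upper bounds there are C(21,3) = 1330 ways to split 18 among 4 bags.
Subtract solutions that violate a single cap (substitute x_i' = x_i − (cap_i+1)): x_1 ≥ 7 gives C(14,3) = 364; x_2 ≥ 3 gives C(18,3) = 816; x_3 ≥ 8 gives C(13,3) = 286; x_4 ≥ 8 gives C(13,3) = 286. Together 1752.
Add back pairs where two caps are both exceeded: 165 + 20 + 20 + 120 + 120 + 10 = 455.
Subtract triples: 1 + 1 + 0 + 0 = 2.
By inclusion–exclusion the count is 1330 − 1752 + 455 − 2 = 31.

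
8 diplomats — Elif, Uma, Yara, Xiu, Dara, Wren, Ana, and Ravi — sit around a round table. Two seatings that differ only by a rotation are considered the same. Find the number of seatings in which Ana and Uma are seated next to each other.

Treat {Ana, Uma} as one unit (2 internal orders) and seat the resulting 7 units around the table: (6)! circular arrangements.
So 2 × (6)! = 2 × 720 = 1440.

1440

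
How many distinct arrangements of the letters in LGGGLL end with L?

10

With the last slot taken by L, it remains to arrange the other 5 letters (GGGLL).
Those 5 letters have G appearing 3 times and L appearing twice, giving (5)!/(3!·2!) = 10.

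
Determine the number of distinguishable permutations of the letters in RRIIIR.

20

RRIIIR has 6 letters with I appearing 3 times and R appearing 3 times.
Dividing 6! = 720 by 3!·3! = 36 for the repeated letters gives 20.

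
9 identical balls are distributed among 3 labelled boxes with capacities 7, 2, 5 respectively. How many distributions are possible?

Without the upper bounds there are C(11,2) = 55 ways to split 9 among 3 boxes.
Subtract solutions that violate a single cap (substitute x_i' = x_i − (cap_i+1)): x_1 ≥ 8 gives C(3,2) = 3; x_2 ≥ 3 gives C(8,2) = 28; x_3 ≥ 6 gives C(5,2) = 10. Together 41.
Add back pairs where two caps are both exceeded: 0 + 0 + 1 = 1.
By inclusion–exclusion the count is 55 − 41 + 1 = 15.

15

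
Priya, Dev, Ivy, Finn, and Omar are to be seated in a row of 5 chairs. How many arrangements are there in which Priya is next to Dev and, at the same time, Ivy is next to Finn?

Treat {Priya,Dev} as one block (2 orders) and {Ivy,Finn} as another (2 orders).
That leaves 3 units to arrange: 2 × 2 × 3! = 4 × 6 = 24.

24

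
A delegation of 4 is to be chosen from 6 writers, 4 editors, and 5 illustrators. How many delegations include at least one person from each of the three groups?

720

Unrestricted: C(15,4) = 1365 ways to pick any 4 of the 15.
Subtract selections that omit an entire group: no writers → C(9,4) = 126; no editors → C(11,4) = 330; no illustrators → C(10,4) = 210.
Add back selections omitting two groups (i.e. drawn from a single group): C(6,4) + C(4,4) + C(5,4) = 21.
By inclusion–exclusion: 1365 − 666 + 21 = 720.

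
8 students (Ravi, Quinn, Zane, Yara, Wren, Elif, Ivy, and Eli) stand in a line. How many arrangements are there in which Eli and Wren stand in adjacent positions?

Glue Eli and Wren into one block (2 internal orders), leaving 7 units to arrange in a row.
That gives 2 × 7! = 2 × 5040 = 10080.

10080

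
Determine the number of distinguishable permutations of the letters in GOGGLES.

840

The 7 letters of GOGGLES have repeats: G appearing 3 times.
The number of distinct arrangements is 7!/(3!) = 5040/6 = 840.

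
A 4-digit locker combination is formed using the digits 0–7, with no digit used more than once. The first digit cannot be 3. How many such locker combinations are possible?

The first digit has 8−1 = 7 choices (anything except 3).
The remaining 3 digits are filled from the other 7 symbols without repetition: 7 × 6 × 5 = 210.
Total: 7 × 210 = 1470.

1470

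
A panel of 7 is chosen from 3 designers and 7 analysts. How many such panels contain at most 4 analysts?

35

Split by how many analysts are chosen (0 through 4).
Sum: C(7,0)·C(3,7) + C(7,1)·C(3,6) + C(7,2)·C(3,5) + C(7,3)·C(3,4) + C(7,4)·C(3,3) = 0 + 0 + 0 + 0 + 35 = 35.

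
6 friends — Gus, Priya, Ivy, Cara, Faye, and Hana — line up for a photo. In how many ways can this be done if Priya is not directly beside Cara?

Of the 6! = 720 arrangements, those with Priya and Cara adjacent number 2 × 5! = 240 (treat the pair as a block with 2 internal orders).
Complementary counting: 720 − 240 = 480.

480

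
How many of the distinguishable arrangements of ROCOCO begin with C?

With the first slot taken by C, it remains to arrange the other 5 letters (ROOCO).
Those 5 letters have O appearing 3 times, giving (5)!/(3!) = 20.

20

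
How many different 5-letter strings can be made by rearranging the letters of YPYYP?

The 5 letters of YPYYP have repeats: P appearing twice and Y appearing 3 times.
So there are 5! / (3!·2!) = 10 distinguishable arrangements.

10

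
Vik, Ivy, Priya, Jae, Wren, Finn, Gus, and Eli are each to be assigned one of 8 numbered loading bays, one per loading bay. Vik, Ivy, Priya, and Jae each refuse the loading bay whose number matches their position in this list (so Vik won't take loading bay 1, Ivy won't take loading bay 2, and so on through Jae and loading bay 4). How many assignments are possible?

Let Aᵢ (for 1 ≤ i ≤ 4) be the placements that put person i in their forbidden loading bay. Any j of these fix j positions, leaving (8−j)! ways to fill the rest, and there are C(4,j) ways to pick which j.
By inclusion–exclusion, the number of valid placements is Σ_{j=0}^{4} (−1)^j C(4,j)·(8−j)!.
Computing: 40320 − 20160 + 4320 − 480 + 24 = 24024.

24024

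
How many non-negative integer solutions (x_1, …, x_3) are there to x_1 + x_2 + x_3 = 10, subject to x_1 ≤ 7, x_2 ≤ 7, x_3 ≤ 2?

18

Without the upper bounds there are C(12,2) = 66 ways to split 10 among 3 variables.
Subtract solutions that violate a single cap (substitute x_i' = x_i − (cap_i+1)): x_1 ≥ 8 gives C(4,2) = 6; x_2 ≥ 8 gives C(4,2) = 6; x_3 ≥ 3 gives C(9,2) = 36. Together 48.
No two caps can be exceeded simultaneously, so the pair terms are all 0.
By inclusion–exclusion the count is 66 − 48 + 0 = 18.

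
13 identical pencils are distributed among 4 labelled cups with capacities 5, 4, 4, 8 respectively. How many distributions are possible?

115

By stars and bars, unrestricted non-negative solutions to x_1+…+x_4 = 13 number C(13+3,3) = 560.
Subtract solutions that violate a single cap (substitute x_i' = x_i − (cap_i+1)): x_1 ≥ 6 gives C(10,3) = 120; x_2 ≥ 5 gives C(11,3) = 165; x_3 ≥ 5 gives C(11,3) = 165; x_4 ≥ 9 gives C(7,3) = 35. Together 485.
Add back pairs where two caps are both exceeded: 10 + 10 + 0 + 20 + 0 + 0 = 40.
By inclusion–exclusion the count is 560 − 485 + 40 = 115.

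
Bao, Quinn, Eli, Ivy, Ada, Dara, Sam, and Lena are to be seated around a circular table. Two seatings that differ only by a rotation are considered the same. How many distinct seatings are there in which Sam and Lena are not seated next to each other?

All circular seatings of 8 people number (7)! = 5040.
Seatings with Sam beside Lena: treat them as a block with 2 internal orders, giving 2 × (6)! = 1440.
Subtracting, 5040 − 1440 = 3600.

3600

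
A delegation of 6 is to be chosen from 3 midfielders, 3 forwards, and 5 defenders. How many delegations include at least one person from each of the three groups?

405

Unrestricted: C(11,6) = 462 ways to pick any 6 of the 11.
Selections missing a whole group: no midfielders → C(8,6) = 28; no forwards → C(8,6) = 28; no defenders → C(6,6) = 1.
Add back selections omitting two groups (i.e. drawn from a single group): C(3,6) + C(3,6) + C(5,6) = 0.
By inclusion–exclusion: 462 − 57 + 0 = 405.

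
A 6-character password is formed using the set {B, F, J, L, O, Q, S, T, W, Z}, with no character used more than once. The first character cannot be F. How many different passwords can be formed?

136080

The first character has 10−1 = 9 choices (anything except F).
The remaining 5 characters are filled from the other 9 symbols without repetition: 9 × 8 × 7 × 6 × 5 = 15120.
Total: 9 × 15120 = 136080.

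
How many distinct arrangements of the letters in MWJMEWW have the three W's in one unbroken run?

60

Treat the 3 copies of W as a single block. The multiset to arrange is then {WWW, E, J, M, M}, 5 items in all.
That gives (5)!/(2!) = 60 arrangements.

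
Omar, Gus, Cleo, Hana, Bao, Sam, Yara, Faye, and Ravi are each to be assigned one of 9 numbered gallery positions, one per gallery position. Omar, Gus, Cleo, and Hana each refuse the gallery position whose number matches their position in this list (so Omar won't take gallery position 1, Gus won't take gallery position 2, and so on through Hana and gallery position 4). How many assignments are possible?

Let Aᵢ (for 1 ≤ i ≤ 4) be the placements that put person i in their forbidden gallery position. Any j of these fix j positions, leaving (9−j)! ways to fill the rest, and there are C(4,j) ways to pick which j.
By inclusion–exclusion, the number of valid placements is Σ_{j=0}^{4} (−1)^j C(4,j)·(9−j)!.
Computing: 362880 − 161280 + 30240 − 2880 + 120 = 229080.

229080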